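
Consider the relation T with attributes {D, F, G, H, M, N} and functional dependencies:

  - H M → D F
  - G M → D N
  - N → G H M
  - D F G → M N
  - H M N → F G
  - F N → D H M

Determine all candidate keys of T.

{N}⁺: N→GHM adds G, H, M; HMN→FG adds F; FN→DHM adds D → {D, F, G, H, M, N}.
{G, M}⁺: GM→DN adds D, N; N→GHM adds H; HMN→FG adds F → {D, F, G, H, M, N}. Minimal: {M}⁺ = {M}; {G}⁺ = {G} — none reach the full schema.
{D, F, G}⁺: DFG→MN adds M, N; FN→DHM adds H → {D, F, G, H, M, N}. Minimal: {F, G}⁺ = {F, G}; {D, G}⁺ = {D, G}; {D, F}⁺ = {D, F} — none reach the full schema.

{N}, {G, M}, {D, F, G}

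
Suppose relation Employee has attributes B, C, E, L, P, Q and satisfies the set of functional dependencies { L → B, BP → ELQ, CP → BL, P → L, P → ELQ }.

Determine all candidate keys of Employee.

{C, P}

Attributes C, P never appear on any right-hand side, so every candidate key must contain {C, P}.
{C, P}⁺ = {B, C, E, L, P, Q}, which is all of the schema, so {C, P} is the only candidate key.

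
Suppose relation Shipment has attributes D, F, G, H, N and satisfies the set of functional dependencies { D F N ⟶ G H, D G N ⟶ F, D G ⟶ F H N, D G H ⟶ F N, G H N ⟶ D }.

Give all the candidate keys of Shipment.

{D, G}⁺: DG→FHN adds F, H, N → {D, F, G, H, N}. Minimal: {G}⁺ = {G}; {D}⁺ = {D} — none reach the full schema.
{D, F, N}⁺: DFN→GH adds G, H → {D, F, G, H, N}. Minimal: {F, N}⁺ = {F, N}; {D, N}⁺ = {D, N}; {D, F}⁺ = {D, F} — none reach the full schema.
{G, H, N}⁺: GHN→D adds D; DGN→F adds F → {D, F, G, H, N}. Minimal: {H, N}⁺ = {H, N}; {G, N}⁺ = {G, N}; {G, H}⁺ = {G, H} — none reach the full schema.
Any other superkey contains one of these as a subset, so there are no further candidate keys.

{D, G}, {D, F, N}, {G, H, N}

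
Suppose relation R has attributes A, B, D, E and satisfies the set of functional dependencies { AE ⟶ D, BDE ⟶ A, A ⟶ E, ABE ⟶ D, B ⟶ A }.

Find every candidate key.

Attribute B never appears on the right-hand side of any dependency, so B must belong to every candidate key.
{B}⁺ = {A, B, D, E}, which is all of the schema, so {B} is the only candidate key.

(B)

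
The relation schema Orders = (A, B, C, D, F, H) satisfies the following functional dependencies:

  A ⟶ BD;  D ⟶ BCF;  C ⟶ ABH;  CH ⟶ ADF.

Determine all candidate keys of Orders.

{A}⁺: A→BD adds B, D; D→BCF adds C, F; C→ABH adds H → {A, B, C, D, F, H}.
{C}⁺: C→ABH adds A, B, H; CH→ADF adds D, F → {A, B, C, D, F, H}.
{D}⁺: D→BCF adds B, C, F; C→ABH adds A, H → {A, B, C, D, F, H}.
Any other superkey contains one of these as a subset, so there are no further candidate keys.

A, C, D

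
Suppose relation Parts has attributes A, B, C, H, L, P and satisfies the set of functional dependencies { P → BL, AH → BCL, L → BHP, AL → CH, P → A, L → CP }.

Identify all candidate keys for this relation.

{L}⁺: L→BHP adds B, H, P; P→A adds A; L→CP adds C → {A, B, C, H, L, P}.
{P}⁺: P→BL adds B, L; L→BHP adds H; P→A adds A; L→CP adds C → {A, B, C, H, L, P}.
{A, H}⁺: AH→BCL adds B, C, L; L→BHP adds P → {A, B, C, H, L, P}.
Any other superkey contains one of these as a subset, so there are no further candidate keys.

(L), (P), (A, H)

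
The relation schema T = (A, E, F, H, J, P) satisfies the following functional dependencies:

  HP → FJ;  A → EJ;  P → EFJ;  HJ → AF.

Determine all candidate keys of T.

{H, P}⁺: HP→FJ adds F, J; P→EFJ adds E; HJ→AF adds A → {A, E, F, H, J, P}. Minimal: {P}⁺ = {E, F, J, P}; {H}⁺ = {H} — none reach the full schema.
No other minimal superkey exists.

HP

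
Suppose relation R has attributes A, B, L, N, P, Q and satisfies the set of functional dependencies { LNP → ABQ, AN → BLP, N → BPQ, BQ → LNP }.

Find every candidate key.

{N}⁺: N→BPQ adds B, P, Q; BQ→LNP adds L; LNP→ABQ adds A → {A, B, L, N, P, Q}.
{B, Q}⁺: BQ→LNP adds L, N, P; LNP→ABQ adds A → {A, B, L, N, P, Q}. Minimal: {Q}⁺ = {Q}; {B}⁺ = {B} — none reach the full schema.
Any other superkey contains one of these as a subset, so there are no further candidate keys.

{N}, {B, Q}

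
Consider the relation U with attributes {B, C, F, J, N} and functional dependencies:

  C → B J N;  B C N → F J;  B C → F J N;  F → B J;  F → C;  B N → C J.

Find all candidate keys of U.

{C}⁺: C→BJN adds B, J, N; BCN→FJ adds F → {B, C, F, J, N}.
{F}⁺: F→BJ adds B, J; F→C adds C; C→BJN adds N → {B, C, F, J, N}.
{B, N}⁺: BN→CJ adds C, J; BCN→FJ adds F → {B, C, F, J, N}. Minimal: {N}⁺ = {N}; {B}⁺ = {B} — none reach the full schema.

C, F, BN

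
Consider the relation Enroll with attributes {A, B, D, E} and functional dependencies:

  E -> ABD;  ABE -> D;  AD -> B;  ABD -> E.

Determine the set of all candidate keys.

{E}⁺: E→ABD adds A, B, D → {A, B, D, E}.
{A, D}⁺: AD→B adds B; ABD→E adds E → {A, B, D, E}. Minimal: {D}⁺ = {D}; {A}⁺ = {A} — none reach the full schema.
Any other superkey contains one of these as a subset, so there are no further candidate keys.

{E}, {A, D}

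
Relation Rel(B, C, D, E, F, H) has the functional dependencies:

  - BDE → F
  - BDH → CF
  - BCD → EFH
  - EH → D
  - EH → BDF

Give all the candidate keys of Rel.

{E, H}⁺: EH→D adds D; EH→BDF adds B, F; BDH→CF adds C → {B, C, D, E, F, H}. Minimal: {H}⁺ = {H}; {E}⁺ = {E} — none reach the full schema.
{B, C, D}⁺: BCD→EFH adds E, F, H → {B, C, D, E, F, H}. Minimal: {C, D}⁺ = {C, D}; {B, D}⁺ = {B, D}; {B, C}⁺ = {B, C} — none reach the full schema.
{B, D, H}⁺: BDH→CF adds C, F; BCD→EFH adds E → {B, C, D, E, F, H}. Minimal: {D, H}⁺ = {D, H}; {B, H}⁺ = {B, H}; {B, D}⁺ = {B, D} — none reach the full schema.
Any other superkey contains one of these as a subset, so there are no further candidate keys.

(E, H), (B, C, D), (B, D, H)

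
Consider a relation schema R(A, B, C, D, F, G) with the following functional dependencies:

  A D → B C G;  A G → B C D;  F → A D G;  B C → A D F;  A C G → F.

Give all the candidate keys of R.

{F}⁺: F→ADG adds A, D, G; AD→BCG adds B, C → {A, B, C, D, F, G}.
{A, D}⁺: AD→BCG adds B, C, G; BC→ADF adds F → {A, B, C, D, F, G}.
{A, G}⁺: AG→BCD adds B, C, D; BC→ADF adds F → {A, B, C, D, F, G}.
{B, C}⁺: BC→ADF adds A, D, F; AD→BCG adds G → {A, B, C, D, F, G}.

F, AD, AG, BC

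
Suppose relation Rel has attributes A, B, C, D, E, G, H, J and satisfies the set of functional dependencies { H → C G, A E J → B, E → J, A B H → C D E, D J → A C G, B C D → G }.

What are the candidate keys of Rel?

{A, B, H}, {A, E, H}, {D, E, H}, {B, D, H, J}

Attribute H never appears on the right-hand side of any dependency, so H must belong to every candidate key.
{H}⁺ = {C, G, H}, which is not all of the schema, so we must add further attributes.
{A, B, H}⁺: H→CG adds C, G; ABH→CDE adds D, E; E→J adds J → {A, B, C, D, E, G, H, J}.
{A, E, H}⁺: H→CG adds C, G; E→J adds J; AEJ→B adds B; ABH→CDE adds D → {A, B, C, D, E, G, H, J}.
{D, E, H}⁺: H→CG adds C, G; E→J adds J; DJ→ACG adds A; AEJ→B adds B → {A, B, C, D, E, G, H, J}.
{B, D, H, J}⁺: H→CG adds C, G; DJ→ACG adds A; ABH→CDE adds E → {A, B, C, D, E, G, H, J}.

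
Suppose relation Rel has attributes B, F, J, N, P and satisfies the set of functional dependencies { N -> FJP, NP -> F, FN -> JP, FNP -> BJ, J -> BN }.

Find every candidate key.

J; N

{J}⁺: J→BN adds B, N; N→FJP adds F, P → {B, F, J, N, P}.
{N}⁺: N→FJP adds F, J, P; FNP→BJ adds B → {B, F, J, N, P}.
Any other superkey contains one of these as a subset, so there are no further candidate keys.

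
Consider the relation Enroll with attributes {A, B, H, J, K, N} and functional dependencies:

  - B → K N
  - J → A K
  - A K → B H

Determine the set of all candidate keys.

Attribute J never appears on the right-hand side of any dependency, so J must belong to every candidate key.
{J}⁺ = {A, B, H, J, K, N}, which is all of the schema, so {J} is the only candidate key.

{J}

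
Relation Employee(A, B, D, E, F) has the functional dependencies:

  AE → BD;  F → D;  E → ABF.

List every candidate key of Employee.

Attribute E never appears on the right-hand side of any dependency, so E must belong to every candidate key.
{E}⁺ = {A, B, D, E, F}, which is all of the schema, so {E} is the only candidate key.

{E}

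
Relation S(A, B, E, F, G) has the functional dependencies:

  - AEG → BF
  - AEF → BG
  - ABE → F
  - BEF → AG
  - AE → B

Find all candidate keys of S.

{A, E}; {B, E, F}

Attribute E never appears on the right-hand side of any dependency, so E must belong to every candidate key.
{E}⁺ = {E}, which is not all of the schema, so we must add further attributes.
{A, E}⁺: AE→B adds B; ABE→F adds F; BEF→AG adds G → {A, B, E, F, G}.
{B, E, F}⁺: BEF→AG adds A, G → {A, B, E, F, G}.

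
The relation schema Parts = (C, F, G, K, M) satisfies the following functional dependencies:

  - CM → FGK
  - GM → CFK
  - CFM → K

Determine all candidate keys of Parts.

{C, M}, {G, M}

Attribute M never appears on the right-hand side of any dependency, so M must belong to every candidate key.
{M}⁺ = {M}, which is not all of the schema, so we must add further attributes.
{C, M}⁺: CM→FGK adds F, G, K → {C, F, G, K, M}. Minimal: {M}⁺ = {M}; {C}⁺ = {C} — none reach the full schema.
{G, M}⁺: GM→CFK adds C, F, K → {C, F, G, K, M}. Minimal: {M}⁺ = {M}; {G}⁺ = {G} — none reach the full schema.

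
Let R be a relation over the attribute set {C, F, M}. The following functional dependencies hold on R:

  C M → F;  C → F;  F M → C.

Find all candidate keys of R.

Attribute M never appears on the right-hand side of any dependency, so M must belong to every candidate key.
{M}⁺ = {M}, which is not all of the schema, so we must add further attributes.
{C, M}⁺: CM→F adds F → {C, F, M}. Minimal: {M}⁺ = {M}; {C}⁺ = {C, F} — none reach the full schema.
{F, M}⁺: FM→C adds C → {C, F, M}. Minimal: {M}⁺ = {M}; {F}⁺ = {F} — none reach the full schema.
Any other superkey contains one of these as a subset, so there are no further candidate keys.

CM, FM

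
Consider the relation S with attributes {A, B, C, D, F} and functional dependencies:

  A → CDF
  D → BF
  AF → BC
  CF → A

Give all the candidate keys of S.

(A), (C, D), (C, F)

{A}⁺: A→CDF adds C, D, F; D→BF adds B → {A, B, C, D, F}.
{C, D}⁺: D→BF adds B, F; CF→A adds A → {A, B, C, D, F}. Minimal: {D}⁺ = {B, D, F}; {C}⁺ = {C} — none reach the full schema.
{C, F}⁺: CF→A adds A; A→CDF adds D; D→BF adds B → {A, B, C, D, F}. Minimal: {F}⁺ = {F}; {C}⁺ = {C} — none reach the full schema.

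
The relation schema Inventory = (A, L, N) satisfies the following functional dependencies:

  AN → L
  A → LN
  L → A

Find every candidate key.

A; L

{A}⁺: A→LN adds L, N → {A, L, N}.
{L}⁺: L→A adds A; A→LN adds N → {A, L, N}.
Any other superkey contains one of these as a subset, so there are no further candidate keys.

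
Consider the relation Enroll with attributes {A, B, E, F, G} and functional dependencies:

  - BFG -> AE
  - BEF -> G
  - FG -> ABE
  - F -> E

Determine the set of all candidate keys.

Attribute F never appears on the right-hand side of any dependency, so F must belong to every candidate key.
{F}⁺ = {E, F}, which is not all of the schema, so we must add further attributes.
{B, F}⁺: F→E adds E; BEF→G adds G; FG→ABE adds A → {A, B, E, F, G}. Minimal: {F}⁺ = {E, F}; {B}⁺ = {B} — none reach the full schema.
{F, G}⁺: FG→ABE adds A, B, E → {A, B, E, F, G}. Minimal: {G}⁺ = {G}; {F}⁺ = {E, F} — none reach the full schema.

(B, F), (F, G)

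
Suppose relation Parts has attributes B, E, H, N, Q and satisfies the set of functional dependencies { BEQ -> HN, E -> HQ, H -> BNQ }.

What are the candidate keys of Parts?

{E}

Attribute E never appears on the right-hand side of any dependency, so E must belong to every candidate key.
{E}⁺ = {B, E, H, N, Q}, which is all of the schema, so {E} is the only candidate key.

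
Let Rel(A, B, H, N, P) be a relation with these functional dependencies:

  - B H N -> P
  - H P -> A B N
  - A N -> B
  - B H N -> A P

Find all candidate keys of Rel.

Attribute H never appears on the right-hand side of any dependency, so H must belong to every candidate key.
{H}⁺ = {H}, which is not all of the schema, so we must add further attributes.
{H, P}⁺: HP→ABN adds A, B, N → {A, B, H, N, P}. Minimal: {P}⁺ = {P}; {H}⁺ = {H} — none reach the full schema.
{A, H, N}⁺: AN→B adds B; BHN→AP adds P → {A, B, H, N, P}. Minimal: {H, N}⁺ = {H, N}; {A, N}⁺ = {A, B, N}; {A, H}⁺ = {A, H} — none reach the full schema.
{B, H, N}⁺: BHN→P adds P; HP→ABN adds A → {A, B, H, N, P}. Minimal: {H, N}⁺ = {H, N}; {B, N}⁺ = {B, N}; {B, H}⁺ = {B, H} — none reach the full schema.

(H, P), (A, H, N), (B, H, N)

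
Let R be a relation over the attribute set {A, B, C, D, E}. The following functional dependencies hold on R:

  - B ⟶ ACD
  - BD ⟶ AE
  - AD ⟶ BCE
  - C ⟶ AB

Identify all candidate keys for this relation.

(B), (C), (A, D)

{B}⁺: B→ACD adds A, C, D; BD→AE adds E → {A, B, C, D, E}.
{C}⁺: C→AB adds A, B; B→ACD adds D; BD→AE adds E → {A, B, C, D, E}.
{A, D}⁺: AD→BCE adds B, C, E → {A, B, C, D, E}. Minimal: {D}⁺ = {D}; {A}⁺ = {A} — none reach the full schema.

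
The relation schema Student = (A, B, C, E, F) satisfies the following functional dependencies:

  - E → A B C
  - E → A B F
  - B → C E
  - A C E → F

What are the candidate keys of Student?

{B}⁺: B→CE adds C, E; E→ABC adds A; E→ABF adds F → {A, B, C, E, F}.
{E}⁺: E→ABC adds A, B, C; E→ABF adds F → {A, B, C, E, F}.

(B); (E)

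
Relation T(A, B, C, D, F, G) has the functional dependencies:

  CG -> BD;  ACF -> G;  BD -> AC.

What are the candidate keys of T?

Attribute F never appears on the right-hand side of any dependency, so F must belong to every candidate key.
{F}⁺ = {F}, which is not all of the schema, so we must add further attributes.
{A, C, F}⁺: ACF→G adds G; CG→BD adds B, D → {A, B, C, D, F, G}. Minimal: {C, F}⁺ = {C, F}; {A, F}⁺ = {A, F}; {A, C}⁺ = {A, C} — none reach the full schema.
{B, D, F}⁺: BD→AC adds A, C; ACF→G adds G → {A, B, C, D, F, G}. Minimal: {D, F}⁺ = {D, F}; {B, F}⁺ = {B, F}; {B, D}⁺ = {A, B, C, D} — none reach the full schema.
{C, F, G}⁺: CG→BD adds B, D; BD→AC adds A → {A, B, C, D, F, G}. Minimal: {F, G}⁺ = {F, G}; {C, G}⁺ = {A, B, C, D, G}; {C, F}⁺ = {C, F} — none reach the full schema.

{A, C, F}, {B, D, F}, {C, F, G}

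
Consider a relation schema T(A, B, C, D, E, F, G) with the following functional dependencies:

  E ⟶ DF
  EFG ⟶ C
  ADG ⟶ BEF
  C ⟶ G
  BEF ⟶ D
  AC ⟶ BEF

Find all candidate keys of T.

Attribute A never appears on the right-hand side of any dependency, so A must belong to every candidate key.
{A}⁺ = {A}, which is not all of the schema, so we must add further attributes.
{A, C}⁺: C→G adds G; AC→BEF adds B, E, F; E→DF adds D → {A, B, C, D, E, F, G}. Minimal: {C}⁺ = {C, G}; {A}⁺ = {A} — none reach the full schema.
{A, D, G}⁺: ADG→BEF adds B, E, F; EFG→C adds C → {A, B, C, D, E, F, G}. Minimal: {D, G}⁺ = {D, G}; {A, G}⁺ = {A, G}; {A, D}⁺ = {A, D} — none reach the full schema.
{A, E, G}⁺: E→DF adds D, F; EFG→C adds C; ADG→BEF adds B → {A, B, C, D, E, F, G}. Minimal: {E, G}⁺ = {C, D, E, F, G}; {A, G}⁺ = {A, G}; {A, E}⁺ = {A, D, E, F} — none reach the full schema.
Any other superkey contains one of these as a subset, so there are no further candidate keys.

AC; ADG; AEG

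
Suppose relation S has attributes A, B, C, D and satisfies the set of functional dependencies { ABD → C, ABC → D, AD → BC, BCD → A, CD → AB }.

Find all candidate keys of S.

{A, D}⁺: AD→BC adds B, C → {A, B, C, D}.
{C, D}⁺: CD→AB adds A, B → {A, B, C, D}.
{A, B, C}⁺: ABC→D adds D → {A, B, C, D}.
Any other superkey contains one of these as a subset, so there are no further candidate keys.

(A, D); (C, D); (A, B, C)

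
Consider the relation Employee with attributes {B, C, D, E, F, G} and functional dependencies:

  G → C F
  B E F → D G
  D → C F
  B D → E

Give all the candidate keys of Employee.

{B, D}⁺: D→CF adds C, F; BD→E adds E; BEF→DG adds G → {B, C, D, E, F, G}. Minimal: {D}⁺ = {C, D, F}; {B}⁺ = {B} — none reach the full schema.
{B, E, F}⁺: BEF→DG adds D, G; D→CF adds C → {B, C, D, E, F, G}. Minimal: {E, F}⁺ = {E, F}; {B, F}⁺ = {B, F}; {B, E}⁺ = {B, E} — none reach the full schema.
{B, E, G}⁺: G→CF adds C, F; BEF→DG adds D → {B, C, D, E, F, G}. Minimal: {E, G}⁺ = {C, E, F, G}; {B, G}⁺ = {B, C, F, G}; {B, E}⁺ = {B, E} — none reach the full schema.
Any other superkey contains one of these as a subset, so there are no further candidate keys.

(B, D), (B, E, F), (B, E, G)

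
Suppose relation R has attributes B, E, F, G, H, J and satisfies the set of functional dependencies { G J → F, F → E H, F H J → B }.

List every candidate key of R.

Attributes G, J never appear on any right-hand side, so every candidate key must contain {G, J}.
{G, J}⁺ = {B, E, F, G, H, J}, which is all of the schema, so {G, J} is the only candidate key.

(G, J)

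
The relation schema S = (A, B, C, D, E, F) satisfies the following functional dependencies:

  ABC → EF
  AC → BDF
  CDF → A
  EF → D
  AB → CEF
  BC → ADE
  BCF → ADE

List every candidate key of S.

{A, B}; {A, C}; {B, C}; {C, D, F}; {C, E, F}

{A, B}⁺: AB→CEF adds C, E, F; BC→ADE adds D → {A, B, C, D, E, F}. Minimal: {B}⁺ = {B}; {A}⁺ = {A} — none reach the full schema.
{A, C}⁺: AC→BDF adds B, D, F; AB→CEF adds E → {A, B, C, D, E, F}. Minimal: {C}⁺ = {C}; {A}⁺ = {A} — none reach the full schema.
{B, C}⁺: BC→ADE adds A, D, E; ABC→EF adds F → {A, B, C, D, E, F}. Minimal: {C}⁺ = {C}; {B}⁺ = {B} — none reach the full schema.
{C, D, F}⁺: CDF→A adds A; AC→BDF adds B; AB→CEF adds E → {A, B, C, D, E, F}. Minimal: {D, F}⁺ = {D, F}; {C, F}⁺ = {C, F}; {C, D}⁺ = {C, D} — none reach the full schema.
{C, E, F}⁺: EF→D adds D; CDF→A adds A; AC→BDF adds B → {A, B, C, D, E, F}. Minimal: {E, F}⁺ = {D, E, F}; {C, F}⁺ = {C, F}; {C, E}⁺ = {C, E} — none reach the full schema.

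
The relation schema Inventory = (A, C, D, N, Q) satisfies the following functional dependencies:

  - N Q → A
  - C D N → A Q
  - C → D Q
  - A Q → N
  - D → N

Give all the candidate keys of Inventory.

Attribute C never appears on the right-hand side of any dependency, so C must belong to every candidate key.
{C}⁺ = {A, C, D, N, Q}, which is all of the schema, so {C} is the only candidate key.

(C)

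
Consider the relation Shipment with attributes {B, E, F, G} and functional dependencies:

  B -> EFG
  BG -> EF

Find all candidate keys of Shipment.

Attribute B never appears on the right-hand side of any dependency, so B must belong to every candidate key.
{B}⁺ = {B, E, F, G}, which is all of the schema, so {B} is the only candidate key.

B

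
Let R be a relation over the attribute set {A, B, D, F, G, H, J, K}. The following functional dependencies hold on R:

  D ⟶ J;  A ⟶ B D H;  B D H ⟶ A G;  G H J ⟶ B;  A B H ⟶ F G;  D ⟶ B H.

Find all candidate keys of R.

{A, K}, {D, K}

Attribute K never appears on the right-hand side of any dependency, so K must belong to every candidate key.
{K}⁺ = {K}, which is not all of the schema, so we must add further attributes.
{A, K}⁺: A→BDH adds B, D, H; BDH→AG adds G; ABH→FG adds F; D→J adds J → {A, B, D, F, G, H, J, K}.
{D, K}⁺: D→J adds J; D→BH adds B, H; BDH→AG adds A, G; ABH→FG adds F → {A, B, D, F, G, H, J, K}.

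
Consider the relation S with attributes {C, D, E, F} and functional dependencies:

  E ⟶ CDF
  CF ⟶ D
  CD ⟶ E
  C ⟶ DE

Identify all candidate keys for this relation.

{C}⁺: C→DE adds D, E; E→CDF adds F → {C, D, E, F}.
{E}⁺: E→CDF adds C, D, F → {C, D, E, F}.

C, E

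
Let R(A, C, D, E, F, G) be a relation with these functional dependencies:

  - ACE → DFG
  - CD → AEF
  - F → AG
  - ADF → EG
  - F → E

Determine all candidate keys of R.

{C, D}, {C, F}, {A, C, E}

Attribute C never appears on the right-hand side of any dependency, so C must belong to every candidate key.
{C}⁺ = {C}, which is not all of the schema, so we must add further attributes.
{C, D}⁺: CD→AEF adds A, E, F; F→AG adds G → {A, C, D, E, F, G}. Minimal: {D}⁺ = {D}; {C}⁺ = {C} — none reach the full schema.
{C, F}⁺: F→AG adds A, G; F→E adds E; ACE→DFG adds D → {A, C, D, E, F, G}. Minimal: {F}⁺ = {A, E, F, G}; {C}⁺ = {C} — none reach the full schema.
{A, C, E}⁺: ACE→DFG adds D, F, G → {A, C, D, E, F, G}. Minimal: {C, E}⁺ = {C, E}; {A, E}⁺ = {A, E}; {A, C}⁺ = {A, C} — none reach the full schema.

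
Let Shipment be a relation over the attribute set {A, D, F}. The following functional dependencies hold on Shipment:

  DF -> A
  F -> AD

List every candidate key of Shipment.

F

{F}⁺: F→AD adds A, D → {A, D, F}.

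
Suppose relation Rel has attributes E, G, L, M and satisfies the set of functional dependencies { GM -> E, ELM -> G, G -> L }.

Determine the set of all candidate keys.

GM; ELM

Attribute M never appears on the right-hand side of any dependency, so M must belong to every candidate key.
{M}⁺ = {M}, which is not all of the schema, so we must add further attributes.
{G, M}⁺: GM→E adds E; G→L adds L → {E, G, L, M}.
{E, L, M}⁺: ELM→G adds G → {E, G, L, M}.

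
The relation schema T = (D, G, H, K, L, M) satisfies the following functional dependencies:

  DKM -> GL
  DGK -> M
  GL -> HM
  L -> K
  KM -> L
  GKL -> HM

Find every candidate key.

Attribute D never appears on the right-hand side of any dependency, so D must belong to every candidate key.
{D}⁺ = {D}, which is not all of the schema, so we must add further attributes.
{D, G, K}⁺: DGK→M adds M; KM→L adds L; GKL→HM adds H → {D, G, H, K, L, M}. Minimal: {G, K}⁺ = {G, K}; {D, K}⁺ = {D, K}; {D, G}⁺ = {D, G} — none reach the full schema.
{D, G, L}⁺: GL→HM adds H, M; L→K adds K → {D, G, H, K, L, M}. Minimal: {G, L}⁺ = {G, H, K, L, M}; {D, L}⁺ = {D, K, L}; {D, G}⁺ = {D, G} — none reach the full schema.
{D, K, M}⁺: DKM→GL adds G, L; GL→HM adds H → {D, G, H, K, L, M}. Minimal: {K, M}⁺ = {K, L, M}; {D, M}⁺ = {D, M}; {D, K}⁺ = {D, K} — none reach the full schema.
{D, L, M}⁺: L→K adds K; DKM→GL adds G; GL→HM adds H → {D, G, H, K, L, M}. Minimal: {L, M}⁺ = {K, L, M}; {D, M}⁺ = {D, M}; {D, L}⁺ = {D, K, L} — none reach the full schema.

(D, G, K), (D, G, L), (D, K, M), (D, L, M)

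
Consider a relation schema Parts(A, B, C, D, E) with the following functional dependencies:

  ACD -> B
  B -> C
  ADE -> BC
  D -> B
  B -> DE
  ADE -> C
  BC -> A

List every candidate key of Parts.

{B}, {D}

{B}⁺: B→C adds C; B→DE adds D, E; BC→A adds A → {A, B, C, D, E}.
{D}⁺: D→B adds B; B→DE adds E; B→C adds C; BC→A adds A → {A, B, C, D, E}.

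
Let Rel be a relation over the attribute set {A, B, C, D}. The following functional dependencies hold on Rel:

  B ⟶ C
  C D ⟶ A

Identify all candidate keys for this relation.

{B, D}

Attributes B, D never appear on any right-hand side, so every candidate key must contain {B, D}.
{B, D}⁺ = {A, B, C, D}, which is all of the schema, so {B, D} is the only candidate key.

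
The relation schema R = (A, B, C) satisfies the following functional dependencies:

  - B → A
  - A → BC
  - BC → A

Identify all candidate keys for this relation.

{A}⁺: A→BC adds B, C → {A, B, C}.
{B}⁺: B→A adds A; A→BC adds C → {A, B, C}.
Any other superkey contains one of these as a subset, so there are no further candidate keys.

A, B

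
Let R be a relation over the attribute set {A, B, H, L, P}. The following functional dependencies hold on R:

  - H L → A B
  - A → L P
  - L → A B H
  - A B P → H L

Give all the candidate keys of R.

(A), (L)

{A}⁺: A→LP adds L, P; L→ABH adds B, H → {A, B, H, L, P}.
{L}⁺: L→ABH adds A, B, H; A→LP adds P → {A, B, H, L, P}.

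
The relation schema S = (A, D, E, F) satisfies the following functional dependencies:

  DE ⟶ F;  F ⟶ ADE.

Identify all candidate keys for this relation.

{F}⁺: F→ADE adds A, D, E → {A, D, E, F}.
{D, E}⁺: DE→F adds F; F→ADE adds A → {A, D, E, F}. Minimal: {E}⁺ = {E}; {D}⁺ = {D} — none reach the full schema.
Any other superkey contains one of these as a subset, so there are no further candidate keys.

F, DE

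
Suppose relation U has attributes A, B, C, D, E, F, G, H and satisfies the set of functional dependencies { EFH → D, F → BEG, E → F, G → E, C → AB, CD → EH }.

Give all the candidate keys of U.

{C, D}⁺: C→AB adds A, B; CD→EH adds E, H; E→F adds F; F→BEG adds G → {A, B, C, D, E, F, G, H}. Minimal: {D}⁺ = {D}; {C}⁺ = {A, B, C} — none reach the full schema.
{C, E, H}⁺: E→F adds F; C→AB adds A, B; EFH→D adds D; F→BEG adds G → {A, B, C, D, E, F, G, H}. Minimal: {E, H}⁺ = {B, D, E, F, G, H}; {C, H}⁺ = {A, B, C, H}; {C, E}⁺ = {A, B, C, E, F, G} — none reach the full schema.
{C, F, H}⁺: F→BEG adds B, E, G; C→AB adds A; EFH→D adds D → {A, B, C, D, E, F, G, H}. Minimal: {F, H}⁺ = {B, D, E, F, G, H}; {C, H}⁺ = {A, B, C, H}; {C, F}⁺ = {A, B, C, E, F, G} — none reach the full schema.
{C, G, H}⁺: G→E adds E; C→AB adds A, B; E→F adds F; EFH→D adds D → {A, B, C, D, E, F, G, H}. Minimal: {G, H}⁺ = {B, D, E, F, G, H}; {C, H}⁺ = {A, B, C, H}; {C, G}⁺ = {A, B, C, E, F, G} — none reach the full schema.

CD, CEH, CFH, CGH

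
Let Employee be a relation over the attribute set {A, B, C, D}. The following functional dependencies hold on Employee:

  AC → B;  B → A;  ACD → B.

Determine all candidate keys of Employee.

{A, C, D}⁺: AC→B adds B → {A, B, C, D}.
{B, C, D}⁺: B→A adds A → {A, B, C, D}.
Any other superkey contains one of these as a subset, so there are no further candidate keys.

(A, C, D), (B, C, D)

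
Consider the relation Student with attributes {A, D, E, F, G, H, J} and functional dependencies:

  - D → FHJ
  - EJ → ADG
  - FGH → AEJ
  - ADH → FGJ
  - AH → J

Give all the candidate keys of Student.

(A, D); (D, E); (D, G); (E, J); (A, E, H); (F, G, H)

{A, D}⁺: D→FHJ adds F, H, J; ADH→FGJ adds G; FGH→AEJ adds E → {A, D, E, F, G, H, J}. Minimal: {D}⁺ = {D, F, H, J}; {A}⁺ = {A} — none reach the full schema.
{D, E}⁺: D→FHJ adds F, H, J; EJ→ADG adds A, G → {A, D, E, F, G, H, J}. Minimal: {E}⁺ = {E}; {D}⁺ = {D, F, H, J} — none reach the full schema.
{D, G}⁺: D→FHJ adds F, H, J; FGH→AEJ adds A, E → {A, D, E, F, G, H, J}. Minimal: {G}⁺ = {G}; {D}⁺ = {D, F, H, J} — none reach the full schema.
{E, J}⁺: EJ→ADG adds A, D, G; D→FHJ adds F, H → {A, D, E, F, G, H, J}. Minimal: {J}⁺ = {J}; {E}⁺ = {E} — none reach the full schema.
{A, E, H}⁺: AH→J adds J; EJ→ADG adds D, G; ADH→FGJ adds F → {A, D, E, F, G, H, J}. Minimal: {E, H}⁺ = {E, H}; {A, H}⁺ = {A, H, J}; {A, E}⁺ = {A, E} — none reach the full schema.
{F, G, H}⁺: FGH→AEJ adds A, E, J; EJ→ADG adds D → {A, D, E, F, G, H, J}. Minimal: {G, H}⁺ = {G, H}; {F, H}⁺ = {F, H}; {F, G}⁺ = {F, G} — none reach the full schema.
Any other superkey contains one of these as a subset, so there are no further candidate keys.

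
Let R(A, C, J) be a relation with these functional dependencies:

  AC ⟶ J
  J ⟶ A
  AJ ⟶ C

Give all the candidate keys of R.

{J}⁺: J→A adds A; AJ→C adds C → {A, C, J}.
{A, C}⁺: AC→J adds J → {A, C, J}.
Any other superkey contains one of these as a subset, so there are no further candidate keys.

J, AC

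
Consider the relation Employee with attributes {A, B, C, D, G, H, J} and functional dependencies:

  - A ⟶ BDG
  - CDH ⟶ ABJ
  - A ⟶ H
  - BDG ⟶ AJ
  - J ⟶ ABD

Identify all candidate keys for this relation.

Attribute C never appears on the right-hand side of any dependency, so C must belong to every candidate key.
{C}⁺ = {C}, which is not all of the schema, so we must add further attributes.
{A, C}⁺: A→BDG adds B, D, G; A→H adds H; BDG→AJ adds J → {A, B, C, D, G, H, J}.
{C, J}⁺: J→ABD adds A, B, D; A→BDG adds G; A→H adds H → {A, B, C, D, G, H, J}.
{C, D, H}⁺: CDH→ABJ adds A, B, J; A→BDG adds G → {A, B, C, D, G, H, J}.
{B, C, D, G}⁺: BDG→AJ adds A, J; A→H adds H → {A, B, C, D, G, H, J}.

(A, C); (C, J); (C, D, H); (B, C, D, G)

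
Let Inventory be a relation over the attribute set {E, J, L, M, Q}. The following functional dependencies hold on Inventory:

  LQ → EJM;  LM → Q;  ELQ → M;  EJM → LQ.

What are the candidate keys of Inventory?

LM, LQ, EJM

{L, M}⁺: LM→Q adds Q; LQ→EJM adds E, J → {E, J, L, M, Q}. Minimal: {M}⁺ = {M}; {L}⁺ = {L} — none reach the full schema.
{L, Q}⁺: LQ→EJM adds E, J, M → {E, J, L, M, Q}. Minimal: {Q}⁺ = {Q}; {L}⁺ = {L} — none reach the full schema.
{E, J, M}⁺: EJM→LQ adds L, Q → {E, J, L, M, Q}. Minimal: {J, M}⁺ = {J, M}; {E, M}⁺ = {E, M}; {E, J}⁺ = {E, J} — none reach the full schema.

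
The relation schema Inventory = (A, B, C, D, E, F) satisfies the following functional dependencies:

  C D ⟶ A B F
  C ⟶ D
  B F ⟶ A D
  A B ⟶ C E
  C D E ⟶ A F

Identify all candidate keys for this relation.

{C}; {A, B}; {B, F}

{C}⁺: C→D adds D; CD→ABF adds A, B, F; AB→CE adds E → {A, B, C, D, E, F}.
{A, B}⁺: AB→CE adds C, E; C→D adds D; CDE→AF adds F → {A, B, C, D, E, F}.
{B, F}⁺: BF→AD adds A, D; AB→CE adds C, E → {A, B, C, D, E, F}.
Any other superkey contains one of these as a subset, so there are no further candidate keys.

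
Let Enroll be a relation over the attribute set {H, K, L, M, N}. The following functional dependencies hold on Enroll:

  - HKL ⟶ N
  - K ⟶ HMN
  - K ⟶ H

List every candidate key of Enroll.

Attributes K, L never appear on any right-hand side, so every candidate key must contain {K, L}.
{K, L}⁺ = {H, K, L, M, N}, which is all of the schema, so {K, L} is the only candidate key.

KL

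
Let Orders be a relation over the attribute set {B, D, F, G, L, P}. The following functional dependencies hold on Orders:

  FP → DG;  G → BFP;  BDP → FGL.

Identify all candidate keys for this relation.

{G}⁺: G→BFP adds B, F, P; FP→DG adds D; BDP→FGL adds L → {B, D, F, G, L, P}.
{F, P}⁺: FP→DG adds D, G; G→BFP adds B; BDP→FGL adds L → {B, D, F, G, L, P}.
{B, D, P}⁺: BDP→FGL adds F, G, L → {B, D, F, G, L, P}.

{G}, {F, P}, {B, D, P}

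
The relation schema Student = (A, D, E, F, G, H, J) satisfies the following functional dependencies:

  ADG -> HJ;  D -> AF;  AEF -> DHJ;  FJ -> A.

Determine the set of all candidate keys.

Attributes E, G never appear on any right-hand side, so every candidate key must contain {E, G}.
{E, G}⁺ = {E, G}, which is not all of the schema, so we must add further attributes.
{D, E, G}⁺: D→AF adds A, F; AEF→DHJ adds H, J → {A, D, E, F, G, H, J}. Minimal: {E, G}⁺ = {E, G}; {D, G}⁺ = {A, D, F, G, H, J}; {D, E}⁺ = {A, D, E, F, H, J} — none reach the full schema.
{A, E, F, G}⁺: AEF→DHJ adds D, H, J → {A, D, E, F, G, H, J}. Minimal: {E, F, G}⁺ = {E, F, G}; {A, F, G}⁺ = {A, F, G}; {A, E, G}⁺ = {A, E, G}; … — none reach the full schema.
{E, F, G, J}⁺: FJ→A adds A; AEF→DHJ adds D, H → {A, D, E, F, G, H, J}. Minimal: {F, G, J}⁺ = {A, F, G, J}; {E, G, J}⁺ = {E, G, J}; {E, F, J}⁺ = {A, D, E, F, H, J}; … — none reach the full schema.
Any other superkey contains one of these as a subset, so there are no further candidate keys.

{D, E, G}, {A, E, F, G}, {E, F, G, J}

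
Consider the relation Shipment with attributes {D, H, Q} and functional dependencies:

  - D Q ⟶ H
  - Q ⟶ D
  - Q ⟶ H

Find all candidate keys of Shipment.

Attribute Q never appears on the right-hand side of any dependency, so Q must belong to every candidate key.
{Q}⁺ = {D, H, Q}, which is all of the schema, so {Q} is the only candidate key.

{Q}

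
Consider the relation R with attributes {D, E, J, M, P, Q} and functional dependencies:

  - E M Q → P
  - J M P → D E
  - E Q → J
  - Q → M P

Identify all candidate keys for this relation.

(E, Q), (J, Q)

Attribute Q never appears on the right-hand side of any dependency, so Q must belong to every candidate key.
{Q}⁺ = {M, P, Q}, which is not all of the schema, so we must add further attributes.
{E, Q}⁺: EQ→J adds J; Q→MP adds M, P; JMP→DE adds D → {D, E, J, M, P, Q}.
{J, Q}⁺: Q→MP adds M, P; JMP→DE adds D, E → {D, E, J, M, P, Q}.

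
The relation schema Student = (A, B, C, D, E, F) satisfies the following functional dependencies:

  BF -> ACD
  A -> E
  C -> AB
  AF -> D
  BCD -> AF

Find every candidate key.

(B, F), (C, D), (C, F)

{B, F}⁺: BF→ACD adds A, C, D; A→E adds E → {A, B, C, D, E, F}. Minimal: {F}⁺ = {F}; {B}⁺ = {B} — none reach the full schema.
{C, D}⁺: C→AB adds A, B; BCD→AF adds F; A→E adds E → {A, B, C, D, E, F}. Minimal: {D}⁺ = {D}; {C}⁺ = {A, B, C, E} — none reach the full schema.
{C, F}⁺: C→AB adds A, B; AF→D adds D; A→E adds E → {A, B, C, D, E, F}. Minimal: {F}⁺ = {F}; {C}⁺ = {A, B, C, E} — none reach the full schema.
Any other superkey contains one of these as a subset, so there are no further candidate keys.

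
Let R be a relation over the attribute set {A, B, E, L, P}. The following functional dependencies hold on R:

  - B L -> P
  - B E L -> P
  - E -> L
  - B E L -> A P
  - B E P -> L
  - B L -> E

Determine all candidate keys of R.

Attribute B never appears on the right-hand side of any dependency, so B must belong to every candidate key.
{B}⁺ = {B}, which is not all of the schema, so we must add further attributes.
{B, E}⁺: E→L adds L; BEL→AP adds A, P → {A, B, E, L, P}. Minimal: {E}⁺ = {E, L}; {B}⁺ = {B} — none reach the full schema.
{B, L}⁺: BL→P adds P; BL→E adds E; BEL→AP adds A → {A, B, E, L, P}. Minimal: {L}⁺ = {L}; {B}⁺ = {B} — none reach the full schema.

{B, E}; {B, L}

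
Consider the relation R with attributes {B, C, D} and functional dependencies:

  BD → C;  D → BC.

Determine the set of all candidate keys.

{D}

Attribute D never appears on the right-hand side of any dependency, so D must belong to every candidate key.
{D}⁺ = {B, C, D}, which is all of the schema, so {D} is the only candidate key.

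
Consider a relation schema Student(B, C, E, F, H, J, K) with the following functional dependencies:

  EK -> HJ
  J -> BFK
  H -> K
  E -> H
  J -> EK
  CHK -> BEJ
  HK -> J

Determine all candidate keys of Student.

Attribute C never appears on the right-hand side of any dependency, so C must belong to every candidate key.
{C}⁺ = {C}, which is not all of the schema, so we must add further attributes.
{C, E}⁺: E→H adds H; H→K adds K; CHK→BEJ adds B, J; J→BFK adds F → {B, C, E, F, H, J, K}.
{C, H}⁺: H→K adds K; CHK→BEJ adds B, E, J; J→BFK adds F → {B, C, E, F, H, J, K}.
{C, J}⁺: J→BFK adds B, F, K; J→EK adds E; EK→HJ adds H → {B, C, E, F, H, J, K}.

(C, E), (C, H), (C, J)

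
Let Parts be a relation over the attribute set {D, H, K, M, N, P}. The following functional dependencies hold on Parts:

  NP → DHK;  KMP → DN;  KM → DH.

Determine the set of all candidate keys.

(K, M, P), (M, N, P)

Attributes M, P never appear on any right-hand side, so every candidate key must contain {M, P}.
{M, P}⁺ = {M, P}, which is not all of the schema, so we must add further attributes.
{K, M, P}⁺: KMP→DN adds D, N; KM→DH adds H → {D, H, K, M, N, P}. Minimal: {M, P}⁺ = {M, P}; {K, P}⁺ = {K, P}; {K, M}⁺ = {D, H, K, M} — none reach the full schema.
{M, N, P}⁺: NP→DHK adds D, H, K → {D, H, K, M, N, P}. Minimal: {N, P}⁺ = {D, H, K, N, P}; {M, P}⁺ = {M, P}; {M, N}⁺ = {M, N} — none reach the full schema.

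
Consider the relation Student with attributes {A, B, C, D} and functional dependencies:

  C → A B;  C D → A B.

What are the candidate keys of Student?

(C, D)

Attributes C, D never appear on any right-hand side, so every candidate key must contain {C, D}.
{C, D}⁺ = {A, B, C, D}, which is all of the schema, so {C, D} is the only candidate key.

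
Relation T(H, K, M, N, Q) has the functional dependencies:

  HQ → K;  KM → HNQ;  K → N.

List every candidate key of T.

{K, M}⁺: KM→HNQ adds H, N, Q → {H, K, M, N, Q}. Minimal: {M}⁺ = {M}; {K}⁺ = {K, N} — none reach the full schema.
{H, M, Q}⁺: HQ→K adds K; KM→HNQ adds N → {H, K, M, N, Q}. Minimal: {M, Q}⁺ = {M, Q}; {H, Q}⁺ = {H, K, N, Q}; {H, M}⁺ = {H, M} — none reach the full schema.

KM, HMQ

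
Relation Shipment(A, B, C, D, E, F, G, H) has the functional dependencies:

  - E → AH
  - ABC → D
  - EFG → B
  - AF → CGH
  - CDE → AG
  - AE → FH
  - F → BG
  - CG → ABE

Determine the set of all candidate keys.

{E}⁺: E→AH adds A, H; AE→FH adds F; F→BG adds B, G; AF→CGH adds C; ABC→D adds D → {A, B, C, D, E, F, G, H}.
{A, F}⁺: AF→CGH adds C, G, H; F→BG adds B; CG→ABE adds E; ABC→D adds D → {A, B, C, D, E, F, G, H}. Minimal: {F}⁺ = {B, F, G}; {A}⁺ = {A} — none reach the full schema.
{C, F}⁺: F→BG adds B, G; CG→ABE adds A, E; E→AH adds H; ABC→D adds D → {A, B, C, D, E, F, G, H}. Minimal: {F}⁺ = {B, F, G}; {C}⁺ = {C} — none reach the full schema.
{C, G}⁺: CG→ABE adds A, B, E; E→AH adds H; ABC→D adds D; AE→FH adds F → {A, B, C, D, E, F, G, H}. Minimal: {G}⁺ = {G}; {C}⁺ = {C} — none reach the full schema.
Any other superkey contains one of these as a subset, so there are no further candidate keys.

(E), (A, F), (C, F), (C, G)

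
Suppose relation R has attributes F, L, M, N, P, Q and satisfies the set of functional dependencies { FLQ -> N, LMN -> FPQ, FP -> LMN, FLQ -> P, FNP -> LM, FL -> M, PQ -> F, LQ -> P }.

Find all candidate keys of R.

FP, LQ, PQ, FLN, LMN

{F, P}⁺: FP→LMN adds L, M, N; LMN→FPQ adds Q → {F, L, M, N, P, Q}.
{L, Q}⁺: LQ→P adds P; PQ→F adds F; FLQ→N adds N; FP→LMN adds M → {F, L, M, N, P, Q}.
{P, Q}⁺: PQ→F adds F; FP→LMN adds L, M, N → {F, L, M, N, P, Q}.
{F, L, N}⁺: FL→M adds M; LMN→FPQ adds P, Q → {F, L, M, N, P, Q}.
{L, M, N}⁺: LMN→FPQ adds F, P, Q → {F, L, M, N, P, Q}.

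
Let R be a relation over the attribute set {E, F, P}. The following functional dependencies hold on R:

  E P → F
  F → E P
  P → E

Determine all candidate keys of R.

{F}⁺: F→EP adds E, P → {E, F, P}.
{P}⁺: P→E adds E; EP→F adds F → {E, F, P}.

F, P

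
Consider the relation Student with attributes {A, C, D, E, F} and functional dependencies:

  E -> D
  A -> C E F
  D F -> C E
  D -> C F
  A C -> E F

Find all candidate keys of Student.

{A}⁺: A→CEF adds C, E, F; E→D adds D → {A, C, D, E, F}.

A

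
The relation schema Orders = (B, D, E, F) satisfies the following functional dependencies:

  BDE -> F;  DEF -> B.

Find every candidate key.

Attributes D, E never appear on any right-hand side, so every candidate key must contain {D, E}.
{D, E}⁺ = {D, E}, which is not all of the schema, so we must add further attributes.
{B, D, E}⁺: BDE→F adds F → {B, D, E, F}. Minimal: {D, E}⁺ = {D, E}; {B, E}⁺ = {B, E}; {B, D}⁺ = {B, D} — none reach the full schema.
{D, E, F}⁺: DEF→B adds B → {B, D, E, F}. Minimal: {E, F}⁺ = {E, F}; {D, F}⁺ = {D, F}; {D, E}⁺ = {D, E} — none reach the full schema.

{B, D, E}, {D, E, F}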